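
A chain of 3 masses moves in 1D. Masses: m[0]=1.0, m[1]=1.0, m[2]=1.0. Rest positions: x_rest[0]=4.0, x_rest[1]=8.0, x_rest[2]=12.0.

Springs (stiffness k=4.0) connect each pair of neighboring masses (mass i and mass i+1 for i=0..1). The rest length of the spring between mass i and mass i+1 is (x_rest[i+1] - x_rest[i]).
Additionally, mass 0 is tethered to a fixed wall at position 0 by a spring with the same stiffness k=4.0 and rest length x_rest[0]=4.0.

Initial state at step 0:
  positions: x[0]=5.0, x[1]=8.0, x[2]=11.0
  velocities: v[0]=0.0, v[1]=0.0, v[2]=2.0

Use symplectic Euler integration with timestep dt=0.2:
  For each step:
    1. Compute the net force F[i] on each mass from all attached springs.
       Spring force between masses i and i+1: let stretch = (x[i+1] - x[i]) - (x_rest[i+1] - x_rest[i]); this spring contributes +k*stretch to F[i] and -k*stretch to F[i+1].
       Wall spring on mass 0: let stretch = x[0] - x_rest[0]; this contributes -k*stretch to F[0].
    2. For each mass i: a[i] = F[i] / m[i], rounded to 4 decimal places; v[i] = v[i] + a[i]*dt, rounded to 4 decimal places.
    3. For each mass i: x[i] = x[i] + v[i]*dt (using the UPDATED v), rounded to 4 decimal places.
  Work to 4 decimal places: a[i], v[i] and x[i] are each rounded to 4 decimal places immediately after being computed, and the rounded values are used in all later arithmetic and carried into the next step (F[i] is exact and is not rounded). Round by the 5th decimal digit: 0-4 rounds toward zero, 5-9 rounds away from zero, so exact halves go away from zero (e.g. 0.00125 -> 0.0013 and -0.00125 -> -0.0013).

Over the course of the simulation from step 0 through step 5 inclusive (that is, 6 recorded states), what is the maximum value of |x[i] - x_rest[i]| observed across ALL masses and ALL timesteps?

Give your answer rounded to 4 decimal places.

Step 0: x=[5.0000 8.0000 11.0000] v=[0.0000 0.0000 2.0000]
Step 1: x=[4.6800 8.0000 11.5600] v=[-1.6000 0.0000 2.8000]
Step 2: x=[4.1424 8.0384 12.1904] v=[-2.6880 0.1920 3.1520]
Step 3: x=[3.5654 8.1178 12.7965] v=[-2.8851 0.3968 3.0304]
Step 4: x=[3.1463 8.2174 13.2940] v=[-2.0955 0.4978 2.4874]
Step 5: x=[3.0352 8.3178 13.6192] v=[-0.5557 0.5022 1.6261]
Max displacement = 1.6192

Answer: 1.6192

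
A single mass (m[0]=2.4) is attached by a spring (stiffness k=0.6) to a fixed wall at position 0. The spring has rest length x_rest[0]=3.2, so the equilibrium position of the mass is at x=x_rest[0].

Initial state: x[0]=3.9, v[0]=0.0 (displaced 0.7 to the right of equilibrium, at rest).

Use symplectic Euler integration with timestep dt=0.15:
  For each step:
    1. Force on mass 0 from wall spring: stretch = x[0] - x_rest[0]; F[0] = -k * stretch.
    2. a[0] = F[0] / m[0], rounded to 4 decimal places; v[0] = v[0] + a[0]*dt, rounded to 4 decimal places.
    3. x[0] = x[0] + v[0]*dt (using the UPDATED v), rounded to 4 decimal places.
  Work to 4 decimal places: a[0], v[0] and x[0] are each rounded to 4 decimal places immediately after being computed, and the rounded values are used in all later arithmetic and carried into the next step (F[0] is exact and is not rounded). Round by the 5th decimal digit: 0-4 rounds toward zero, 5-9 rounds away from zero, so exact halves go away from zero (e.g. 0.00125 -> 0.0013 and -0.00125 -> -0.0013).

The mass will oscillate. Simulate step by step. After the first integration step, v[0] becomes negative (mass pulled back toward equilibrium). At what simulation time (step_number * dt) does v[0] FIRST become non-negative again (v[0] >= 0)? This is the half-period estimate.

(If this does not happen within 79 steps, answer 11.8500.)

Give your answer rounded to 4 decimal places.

Answer: 6.3000

Derivation:
Step 0: x=[3.9000] v=[0.0000]
Step 1: x=[3.8961] v=[-0.0263]
Step 2: x=[3.8882] v=[-0.0524]
Step 3: x=[3.8765] v=[-0.0782]
Step 4: x=[3.8610] v=[-0.1036]
Step 5: x=[3.8417] v=[-0.1284]
Step 6: x=[3.8188] v=[-0.1525]
Step 7: x=[3.7924] v=[-0.1757]
Step 8: x=[3.7627] v=[-0.1979]
Step 9: x=[3.7299] v=[-0.2190]
Step 10: x=[3.6941] v=[-0.2389]
Step 11: x=[3.6555] v=[-0.2574]
Step 12: x=[3.6143] v=[-0.2745]
Step 13: x=[3.5708] v=[-0.2900]
Step 14: x=[3.5252] v=[-0.3039]
Step 15: x=[3.4778] v=[-0.3161]
Step 16: x=[3.4288] v=[-0.3265]
Step 17: x=[3.3785] v=[-0.3351]
Step 18: x=[3.3272] v=[-0.3418]
Step 19: x=[3.2752] v=[-0.3466]
Step 20: x=[3.2228] v=[-0.3494]
Step 21: x=[3.1703] v=[-0.3503]
Step 22: x=[3.1179] v=[-0.3492]
Step 23: x=[3.0660] v=[-0.3461]
Step 24: x=[3.0148] v=[-0.3411]
Step 25: x=[2.9647] v=[-0.3342]
Step 26: x=[2.9159] v=[-0.3254]
Step 27: x=[2.8687] v=[-0.3148]
Step 28: x=[2.8233] v=[-0.3024]
Step 29: x=[2.7801] v=[-0.2883]
Step 30: x=[2.7392] v=[-0.2726]
Step 31: x=[2.7009] v=[-0.2553]
Step 32: x=[2.6654] v=[-0.2366]
Step 33: x=[2.6329] v=[-0.2165]
Step 34: x=[2.6036] v=[-0.1952]
Step 35: x=[2.5777] v=[-0.1728]
Step 36: x=[2.5553] v=[-0.1495]
Step 37: x=[2.5365] v=[-0.1253]
Step 38: x=[2.5214] v=[-0.1004]
Step 39: x=[2.5102] v=[-0.0749]
Step 40: x=[2.5029] v=[-0.0490]
Step 41: x=[2.4995] v=[-0.0229]
Step 42: x=[2.5000] v=[0.0034]
First v>=0 after going negative at step 42, time=6.3000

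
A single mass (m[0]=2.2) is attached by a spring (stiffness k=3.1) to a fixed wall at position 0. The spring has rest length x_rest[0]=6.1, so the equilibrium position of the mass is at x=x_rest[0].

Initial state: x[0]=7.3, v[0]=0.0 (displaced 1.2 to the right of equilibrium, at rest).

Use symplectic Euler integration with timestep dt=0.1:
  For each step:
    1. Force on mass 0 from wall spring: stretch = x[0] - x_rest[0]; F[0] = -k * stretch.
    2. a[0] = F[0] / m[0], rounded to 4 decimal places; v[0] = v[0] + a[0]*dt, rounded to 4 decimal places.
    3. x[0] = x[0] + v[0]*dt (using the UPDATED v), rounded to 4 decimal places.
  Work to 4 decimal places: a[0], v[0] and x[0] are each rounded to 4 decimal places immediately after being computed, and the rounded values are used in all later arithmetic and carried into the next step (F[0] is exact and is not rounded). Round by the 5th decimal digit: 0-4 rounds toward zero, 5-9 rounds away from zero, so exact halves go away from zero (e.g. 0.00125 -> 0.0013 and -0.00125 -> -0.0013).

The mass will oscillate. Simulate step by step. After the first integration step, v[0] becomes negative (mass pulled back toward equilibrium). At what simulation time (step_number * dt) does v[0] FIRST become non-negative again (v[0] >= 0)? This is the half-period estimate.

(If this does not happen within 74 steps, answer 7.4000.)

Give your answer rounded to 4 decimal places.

Answer: 2.7000

Derivation:
Step 0: x=[7.3000] v=[0.0000]
Step 1: x=[7.2831] v=[-0.1691]
Step 2: x=[7.2495] v=[-0.3358]
Step 3: x=[7.1997] v=[-0.4978]
Step 4: x=[7.1344] v=[-0.6528]
Step 5: x=[7.0545] v=[-0.7986]
Step 6: x=[6.9612] v=[-0.9331]
Step 7: x=[6.8558] v=[-1.0545]
Step 8: x=[6.7397] v=[-1.1610]
Step 9: x=[6.6146] v=[-1.2511]
Step 10: x=[6.4822] v=[-1.3236]
Step 11: x=[6.3445] v=[-1.3775]
Step 12: x=[6.2033] v=[-1.4120]
Step 13: x=[6.0606] v=[-1.4266]
Step 14: x=[5.9185] v=[-1.4211]
Step 15: x=[5.7790] v=[-1.3955]
Step 16: x=[5.6440] v=[-1.3503]
Step 17: x=[5.5154] v=[-1.2861]
Step 18: x=[5.3950] v=[-1.2037]
Step 19: x=[5.2846] v=[-1.1044]
Step 20: x=[5.1857] v=[-0.9895]
Step 21: x=[5.0996] v=[-0.8607]
Step 22: x=[5.0276] v=[-0.7197]
Step 23: x=[4.9707] v=[-0.5686]
Step 24: x=[4.9298] v=[-0.4095]
Step 25: x=[4.9053] v=[-0.2446]
Step 26: x=[4.8977] v=[-0.0763]
Step 27: x=[4.9070] v=[0.0931]
First v>=0 after going negative at step 27, time=2.7000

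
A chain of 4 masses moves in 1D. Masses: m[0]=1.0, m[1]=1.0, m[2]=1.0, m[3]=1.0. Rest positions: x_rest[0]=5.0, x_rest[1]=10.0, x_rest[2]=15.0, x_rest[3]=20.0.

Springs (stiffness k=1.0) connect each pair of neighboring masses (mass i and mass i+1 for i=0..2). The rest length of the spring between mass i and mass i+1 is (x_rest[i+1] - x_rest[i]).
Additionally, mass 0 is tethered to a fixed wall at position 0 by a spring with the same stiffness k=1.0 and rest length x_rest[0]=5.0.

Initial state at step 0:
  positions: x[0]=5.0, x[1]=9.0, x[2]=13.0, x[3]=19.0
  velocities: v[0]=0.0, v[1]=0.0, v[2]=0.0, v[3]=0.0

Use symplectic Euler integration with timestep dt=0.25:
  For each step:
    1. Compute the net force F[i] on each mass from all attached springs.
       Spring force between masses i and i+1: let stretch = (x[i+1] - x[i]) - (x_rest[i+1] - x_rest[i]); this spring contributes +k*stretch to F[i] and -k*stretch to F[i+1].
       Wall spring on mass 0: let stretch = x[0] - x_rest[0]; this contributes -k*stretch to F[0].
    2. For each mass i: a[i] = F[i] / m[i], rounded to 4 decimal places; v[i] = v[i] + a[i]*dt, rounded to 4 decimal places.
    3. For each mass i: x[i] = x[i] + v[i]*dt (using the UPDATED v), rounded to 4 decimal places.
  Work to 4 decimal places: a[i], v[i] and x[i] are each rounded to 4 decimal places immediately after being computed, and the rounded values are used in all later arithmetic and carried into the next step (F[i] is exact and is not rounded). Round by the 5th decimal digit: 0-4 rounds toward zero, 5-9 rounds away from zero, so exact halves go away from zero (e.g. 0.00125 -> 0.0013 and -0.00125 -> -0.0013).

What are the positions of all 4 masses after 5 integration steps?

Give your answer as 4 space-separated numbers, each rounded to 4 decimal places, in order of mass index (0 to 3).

Answer: 4.3155 9.1054 14.2817 18.4209

Derivation:
Step 0: x=[5.0000 9.0000 13.0000 19.0000] v=[0.0000 0.0000 0.0000 0.0000]
Step 1: x=[4.9375 9.0000 13.1250 18.9375] v=[-0.2500 0.0000 0.5000 -0.2500]
Step 2: x=[4.8203 9.0039 13.3555 18.8242] v=[-0.4688 0.0156 0.9219 -0.4531]
Step 3: x=[4.6633 9.0183 13.6558 18.6816] v=[-0.6280 0.0576 1.2012 -0.5703]
Step 4: x=[4.4870 9.0504 13.9804 18.5374] v=[-0.7051 0.1282 1.2983 -0.5768]
Step 5: x=[4.3155 9.1054 14.2817 18.4209] v=[-0.6860 0.2199 1.2051 -0.4661]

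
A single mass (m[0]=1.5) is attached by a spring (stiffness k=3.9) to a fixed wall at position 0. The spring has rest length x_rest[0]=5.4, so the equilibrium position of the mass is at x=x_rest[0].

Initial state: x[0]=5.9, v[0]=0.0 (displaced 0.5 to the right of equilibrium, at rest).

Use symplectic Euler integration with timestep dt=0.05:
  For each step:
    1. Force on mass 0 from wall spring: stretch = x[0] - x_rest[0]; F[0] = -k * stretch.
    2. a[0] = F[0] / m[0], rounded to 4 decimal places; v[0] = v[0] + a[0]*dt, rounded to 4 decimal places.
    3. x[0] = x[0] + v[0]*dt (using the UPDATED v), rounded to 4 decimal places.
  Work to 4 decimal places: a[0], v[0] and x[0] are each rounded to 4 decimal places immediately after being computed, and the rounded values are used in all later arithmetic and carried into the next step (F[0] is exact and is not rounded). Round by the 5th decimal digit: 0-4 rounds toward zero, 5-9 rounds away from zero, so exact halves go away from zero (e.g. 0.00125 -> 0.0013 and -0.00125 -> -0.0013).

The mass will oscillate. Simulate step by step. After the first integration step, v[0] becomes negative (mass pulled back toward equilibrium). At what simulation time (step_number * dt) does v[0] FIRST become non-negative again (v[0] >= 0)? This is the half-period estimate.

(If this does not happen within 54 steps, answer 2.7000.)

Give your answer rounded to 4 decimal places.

Answer: 1.9500

Derivation:
Step 0: x=[5.9000] v=[0.0000]
Step 1: x=[5.8968] v=[-0.0650]
Step 2: x=[5.8903] v=[-0.1296]
Step 3: x=[5.8806] v=[-0.1933]
Step 4: x=[5.8678] v=[-0.2558]
Step 5: x=[5.8520] v=[-0.3166]
Step 6: x=[5.8332] v=[-0.3754]
Step 7: x=[5.8116] v=[-0.4317]
Step 8: x=[5.7873] v=[-0.4852]
Step 9: x=[5.7605] v=[-0.5356]
Step 10: x=[5.7314] v=[-0.5825]
Step 11: x=[5.7001] v=[-0.6256]
Step 12: x=[5.6669] v=[-0.6646]
Step 13: x=[5.6319] v=[-0.6993]
Step 14: x=[5.5954] v=[-0.7294]
Step 15: x=[5.5577] v=[-0.7548]
Step 16: x=[5.5189] v=[-0.7753]
Step 17: x=[5.4794] v=[-0.7908]
Step 18: x=[5.4393] v=[-0.8011]
Step 19: x=[5.3990] v=[-0.8062]
Step 20: x=[5.3587] v=[-0.8061]
Step 21: x=[5.3187] v=[-0.8007]
Step 22: x=[5.2792] v=[-0.7901]
Step 23: x=[5.2405] v=[-0.7744]
Step 24: x=[5.2028] v=[-0.7537]
Step 25: x=[5.1664] v=[-0.7281]
Step 26: x=[5.1315] v=[-0.6977]
Step 27: x=[5.0984] v=[-0.6628]
Step 28: x=[5.0672] v=[-0.6236]
Step 29: x=[5.0382] v=[-0.5803]
Step 30: x=[5.0115] v=[-0.5333]
Step 31: x=[4.9874] v=[-0.4828]
Step 32: x=[4.9659] v=[-0.4292]
Step 33: x=[4.9473] v=[-0.3728]
Step 34: x=[4.9316] v=[-0.3140]
Step 35: x=[4.9189] v=[-0.2531]
Step 36: x=[4.9094] v=[-0.1906]
Step 37: x=[4.9031] v=[-0.1268]
Step 38: x=[4.9000] v=[-0.0622]
Step 39: x=[4.9001] v=[0.0028]
First v>=0 after going negative at step 39, time=1.9500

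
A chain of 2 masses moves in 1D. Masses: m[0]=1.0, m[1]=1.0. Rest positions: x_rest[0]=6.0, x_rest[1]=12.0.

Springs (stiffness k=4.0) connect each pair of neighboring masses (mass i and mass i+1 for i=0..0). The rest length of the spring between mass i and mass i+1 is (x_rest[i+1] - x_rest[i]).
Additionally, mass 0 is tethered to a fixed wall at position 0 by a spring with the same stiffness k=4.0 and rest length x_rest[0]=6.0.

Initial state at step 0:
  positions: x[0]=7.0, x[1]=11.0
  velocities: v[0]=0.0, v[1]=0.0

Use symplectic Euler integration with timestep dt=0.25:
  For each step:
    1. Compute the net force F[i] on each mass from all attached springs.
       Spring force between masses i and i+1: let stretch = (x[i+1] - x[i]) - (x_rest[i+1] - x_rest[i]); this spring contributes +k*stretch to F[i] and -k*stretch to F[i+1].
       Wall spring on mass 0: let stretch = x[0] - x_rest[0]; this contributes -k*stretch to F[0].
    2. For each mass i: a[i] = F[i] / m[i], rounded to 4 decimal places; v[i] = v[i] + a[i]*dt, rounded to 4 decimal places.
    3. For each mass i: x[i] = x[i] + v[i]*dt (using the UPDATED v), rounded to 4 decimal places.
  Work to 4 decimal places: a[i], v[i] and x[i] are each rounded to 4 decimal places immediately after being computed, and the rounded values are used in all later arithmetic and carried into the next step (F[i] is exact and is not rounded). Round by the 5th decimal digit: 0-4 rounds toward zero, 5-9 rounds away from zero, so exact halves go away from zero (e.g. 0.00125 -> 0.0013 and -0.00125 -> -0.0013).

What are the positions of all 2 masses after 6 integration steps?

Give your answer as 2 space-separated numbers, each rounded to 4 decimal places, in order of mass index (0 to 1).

Step 0: x=[7.0000 11.0000] v=[0.0000 0.0000]
Step 1: x=[6.2500 11.5000] v=[-3.0000 2.0000]
Step 2: x=[5.2500 12.1875] v=[-4.0000 2.7500]
Step 3: x=[4.6719 12.6406] v=[-2.3125 1.8125]
Step 4: x=[4.9180 12.6016] v=[0.9843 -0.1562]
Step 5: x=[5.8555 12.1417] v=[3.7499 -1.8398]
Step 6: x=[6.9007 11.6102] v=[4.1806 -2.1260]

Answer: 6.9007 11.6102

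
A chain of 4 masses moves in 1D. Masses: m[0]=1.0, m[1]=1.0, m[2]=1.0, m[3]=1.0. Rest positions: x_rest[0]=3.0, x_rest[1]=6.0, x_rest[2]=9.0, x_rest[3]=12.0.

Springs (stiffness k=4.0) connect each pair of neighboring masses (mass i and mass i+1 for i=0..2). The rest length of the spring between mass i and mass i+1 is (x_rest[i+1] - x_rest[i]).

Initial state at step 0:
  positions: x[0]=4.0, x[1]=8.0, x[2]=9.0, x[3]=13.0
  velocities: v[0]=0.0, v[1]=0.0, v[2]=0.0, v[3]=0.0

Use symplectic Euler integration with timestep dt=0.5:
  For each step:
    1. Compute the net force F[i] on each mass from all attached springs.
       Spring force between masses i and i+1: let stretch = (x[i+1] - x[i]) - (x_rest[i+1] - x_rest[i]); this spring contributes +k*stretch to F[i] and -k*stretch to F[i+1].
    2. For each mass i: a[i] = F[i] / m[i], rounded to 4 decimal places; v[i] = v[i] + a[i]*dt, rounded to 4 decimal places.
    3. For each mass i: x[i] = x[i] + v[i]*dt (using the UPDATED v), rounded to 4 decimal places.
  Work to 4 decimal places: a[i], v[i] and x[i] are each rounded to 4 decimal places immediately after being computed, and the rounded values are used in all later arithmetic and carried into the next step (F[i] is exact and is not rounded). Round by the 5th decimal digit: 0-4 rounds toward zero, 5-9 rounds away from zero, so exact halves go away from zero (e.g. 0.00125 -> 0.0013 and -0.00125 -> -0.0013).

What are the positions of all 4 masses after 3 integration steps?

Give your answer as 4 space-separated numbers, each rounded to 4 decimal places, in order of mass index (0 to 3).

Answer: 4.0000 6.0000 11.0000 13.0000

Derivation:
Step 0: x=[4.0000 8.0000 9.0000 13.0000] v=[0.0000 0.0000 0.0000 0.0000]
Step 1: x=[5.0000 5.0000 12.0000 12.0000] v=[2.0000 -6.0000 6.0000 -2.0000]
Step 2: x=[3.0000 9.0000 8.0000 14.0000] v=[-4.0000 8.0000 -8.0000 4.0000]
Step 3: x=[4.0000 6.0000 11.0000 13.0000] v=[2.0000 -6.0000 6.0000 -2.0000]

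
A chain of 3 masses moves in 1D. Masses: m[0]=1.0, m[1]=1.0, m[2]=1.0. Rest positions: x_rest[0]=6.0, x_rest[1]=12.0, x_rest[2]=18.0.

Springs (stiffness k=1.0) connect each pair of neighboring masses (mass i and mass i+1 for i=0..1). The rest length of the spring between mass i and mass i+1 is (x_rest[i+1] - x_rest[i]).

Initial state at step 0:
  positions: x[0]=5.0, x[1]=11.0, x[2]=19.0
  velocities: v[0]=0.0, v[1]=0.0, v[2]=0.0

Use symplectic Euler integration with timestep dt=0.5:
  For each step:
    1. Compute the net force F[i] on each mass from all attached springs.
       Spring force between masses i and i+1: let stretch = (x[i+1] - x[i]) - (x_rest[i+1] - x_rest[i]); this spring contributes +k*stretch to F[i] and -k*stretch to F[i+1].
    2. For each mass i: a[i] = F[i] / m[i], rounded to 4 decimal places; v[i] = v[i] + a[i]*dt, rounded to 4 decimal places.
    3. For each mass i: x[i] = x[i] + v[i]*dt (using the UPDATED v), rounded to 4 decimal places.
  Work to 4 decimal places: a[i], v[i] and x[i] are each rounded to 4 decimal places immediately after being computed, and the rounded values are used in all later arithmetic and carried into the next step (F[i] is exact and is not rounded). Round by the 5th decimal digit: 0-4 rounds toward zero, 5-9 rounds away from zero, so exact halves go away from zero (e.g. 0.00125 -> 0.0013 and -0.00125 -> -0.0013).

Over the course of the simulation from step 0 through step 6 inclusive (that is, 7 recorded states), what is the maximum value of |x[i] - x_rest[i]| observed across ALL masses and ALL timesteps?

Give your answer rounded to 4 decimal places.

Answer: 1.2343

Derivation:
Step 0: x=[5.0000 11.0000 19.0000] v=[0.0000 0.0000 0.0000]
Step 1: x=[5.0000 11.5000 18.5000] v=[0.0000 1.0000 -1.0000]
Step 2: x=[5.1250 12.1250 17.7500] v=[0.2500 1.2500 -1.5000]
Step 3: x=[5.5000 12.4063 17.0938] v=[0.7500 0.5625 -1.3125]
Step 4: x=[6.1016 12.1329 16.7657] v=[1.2032 -0.5469 -0.6563]
Step 5: x=[6.7111 11.5098 16.7794] v=[1.2189 -1.2462 0.0273]
Step 6: x=[7.0203 11.0044 16.9757] v=[0.6183 -1.0108 0.3925]
Max displacement = 1.2343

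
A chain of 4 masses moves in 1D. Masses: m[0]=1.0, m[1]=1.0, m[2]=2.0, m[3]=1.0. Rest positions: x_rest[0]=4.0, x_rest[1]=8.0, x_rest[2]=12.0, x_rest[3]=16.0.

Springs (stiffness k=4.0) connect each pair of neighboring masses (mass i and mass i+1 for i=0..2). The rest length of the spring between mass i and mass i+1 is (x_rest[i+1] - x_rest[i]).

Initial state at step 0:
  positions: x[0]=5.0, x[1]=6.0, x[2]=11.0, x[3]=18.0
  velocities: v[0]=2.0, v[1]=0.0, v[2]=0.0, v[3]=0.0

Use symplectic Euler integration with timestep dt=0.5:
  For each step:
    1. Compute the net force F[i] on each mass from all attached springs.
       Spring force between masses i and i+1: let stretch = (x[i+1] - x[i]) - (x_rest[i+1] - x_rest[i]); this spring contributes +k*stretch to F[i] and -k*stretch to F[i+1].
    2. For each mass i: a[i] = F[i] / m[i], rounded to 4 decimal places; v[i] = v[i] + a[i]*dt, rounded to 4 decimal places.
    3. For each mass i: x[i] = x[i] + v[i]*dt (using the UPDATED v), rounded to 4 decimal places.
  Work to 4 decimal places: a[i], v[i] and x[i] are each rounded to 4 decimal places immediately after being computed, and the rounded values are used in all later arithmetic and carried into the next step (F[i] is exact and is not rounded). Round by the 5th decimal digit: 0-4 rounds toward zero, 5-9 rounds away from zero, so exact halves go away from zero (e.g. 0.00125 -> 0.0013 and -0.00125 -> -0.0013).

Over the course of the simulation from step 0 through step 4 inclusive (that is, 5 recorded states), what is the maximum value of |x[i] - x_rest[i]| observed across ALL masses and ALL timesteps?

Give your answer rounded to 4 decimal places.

Step 0: x=[5.0000 6.0000 11.0000 18.0000] v=[2.0000 0.0000 0.0000 0.0000]
Step 1: x=[3.0000 10.0000 12.0000 15.0000] v=[-4.0000 8.0000 2.0000 -6.0000]
Step 2: x=[4.0000 9.0000 13.5000 13.0000] v=[2.0000 -2.0000 3.0000 -4.0000]
Step 3: x=[6.0000 7.5000 12.5000 15.5000] v=[4.0000 -3.0000 -2.0000 5.0000]
Step 4: x=[5.5000 9.5000 10.5000 19.0000] v=[-1.0000 4.0000 -4.0000 7.0000]
Max displacement = 3.0000

Answer: 3.0000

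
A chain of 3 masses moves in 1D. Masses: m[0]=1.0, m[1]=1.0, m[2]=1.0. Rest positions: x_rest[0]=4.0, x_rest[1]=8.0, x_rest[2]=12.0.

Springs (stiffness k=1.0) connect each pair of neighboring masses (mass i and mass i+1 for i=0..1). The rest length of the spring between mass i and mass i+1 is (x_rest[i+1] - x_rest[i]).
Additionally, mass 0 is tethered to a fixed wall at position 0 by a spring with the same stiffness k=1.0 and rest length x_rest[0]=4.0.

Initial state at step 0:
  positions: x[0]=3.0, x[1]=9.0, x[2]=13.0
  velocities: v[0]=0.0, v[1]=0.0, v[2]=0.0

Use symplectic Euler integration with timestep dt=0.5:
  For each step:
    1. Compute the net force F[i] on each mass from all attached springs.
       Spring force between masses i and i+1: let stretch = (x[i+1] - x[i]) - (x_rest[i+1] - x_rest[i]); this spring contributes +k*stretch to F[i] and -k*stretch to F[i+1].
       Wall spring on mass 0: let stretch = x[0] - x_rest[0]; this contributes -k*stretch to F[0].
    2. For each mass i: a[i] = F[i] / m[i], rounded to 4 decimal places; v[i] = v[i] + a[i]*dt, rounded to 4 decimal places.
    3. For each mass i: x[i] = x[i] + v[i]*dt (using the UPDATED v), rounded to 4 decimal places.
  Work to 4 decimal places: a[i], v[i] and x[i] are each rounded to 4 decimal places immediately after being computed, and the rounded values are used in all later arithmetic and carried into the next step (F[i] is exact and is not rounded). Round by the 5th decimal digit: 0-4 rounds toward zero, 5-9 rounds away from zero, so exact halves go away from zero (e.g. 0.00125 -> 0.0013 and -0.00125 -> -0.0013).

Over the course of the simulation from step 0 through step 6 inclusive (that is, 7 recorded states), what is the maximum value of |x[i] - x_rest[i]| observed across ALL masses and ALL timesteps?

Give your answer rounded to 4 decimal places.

Step 0: x=[3.0000 9.0000 13.0000] v=[0.0000 0.0000 0.0000]
Step 1: x=[3.7500 8.5000 13.0000] v=[1.5000 -1.0000 0.0000]
Step 2: x=[4.7500 7.9375 12.8750] v=[2.0000 -1.1250 -0.2500]
Step 3: x=[5.3594 7.8125 12.5156] v=[1.2188 -0.2500 -0.7188]
Step 4: x=[5.2422 8.2500 11.9804] v=[-0.2344 0.8750 -1.0704]
Step 5: x=[4.5664 8.8682 11.5126] v=[-1.3516 1.2363 -0.9356]
Step 6: x=[3.8245 9.0720 11.3837] v=[-1.4839 0.4076 -0.2578]
Max displacement = 1.3594

Answer: 1.3594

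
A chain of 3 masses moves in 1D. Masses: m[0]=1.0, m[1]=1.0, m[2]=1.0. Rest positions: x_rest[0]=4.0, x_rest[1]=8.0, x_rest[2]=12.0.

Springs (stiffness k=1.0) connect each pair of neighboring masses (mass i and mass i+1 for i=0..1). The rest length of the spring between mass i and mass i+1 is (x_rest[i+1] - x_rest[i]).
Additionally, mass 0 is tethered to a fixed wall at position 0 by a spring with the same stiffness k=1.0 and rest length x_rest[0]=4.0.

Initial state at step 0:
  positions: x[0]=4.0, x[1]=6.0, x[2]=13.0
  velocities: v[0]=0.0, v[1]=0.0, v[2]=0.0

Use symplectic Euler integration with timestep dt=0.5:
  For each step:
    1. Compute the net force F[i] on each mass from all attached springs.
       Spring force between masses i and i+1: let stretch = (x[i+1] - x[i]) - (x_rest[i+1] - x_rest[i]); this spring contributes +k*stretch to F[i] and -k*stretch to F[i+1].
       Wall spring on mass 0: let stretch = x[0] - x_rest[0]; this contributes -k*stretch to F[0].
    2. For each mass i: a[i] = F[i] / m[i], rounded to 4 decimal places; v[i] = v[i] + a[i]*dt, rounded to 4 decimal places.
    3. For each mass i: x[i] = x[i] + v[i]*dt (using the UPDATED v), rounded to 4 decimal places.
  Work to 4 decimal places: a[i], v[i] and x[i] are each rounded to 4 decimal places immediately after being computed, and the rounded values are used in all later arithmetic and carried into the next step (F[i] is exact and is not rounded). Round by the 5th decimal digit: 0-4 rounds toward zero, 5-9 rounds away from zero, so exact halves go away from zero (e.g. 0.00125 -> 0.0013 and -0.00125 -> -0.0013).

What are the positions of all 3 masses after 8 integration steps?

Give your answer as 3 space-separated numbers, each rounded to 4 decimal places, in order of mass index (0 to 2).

Step 0: x=[4.0000 6.0000 13.0000] v=[0.0000 0.0000 0.0000]
Step 1: x=[3.5000 7.2500 12.2500] v=[-1.0000 2.5000 -1.5000]
Step 2: x=[3.0625 8.8125 11.2500] v=[-0.8750 3.1250 -2.0000]
Step 3: x=[3.2969 9.5469 10.6406] v=[0.4688 1.4688 -1.2188]
Step 4: x=[4.2696 8.9922 10.7578] v=[1.9454 -1.1094 0.2344]
Step 5: x=[5.3556 7.6983 11.4336] v=[2.1719 -2.5879 1.3516]
Step 6: x=[5.6884 6.7525 12.1756] v=[0.6655 -1.8916 1.4840]
Step 7: x=[4.8651 6.8965 12.5619] v=[-1.6467 0.2879 0.7725]
Step 8: x=[3.3333 7.9490 12.5318] v=[-3.0636 2.1049 -0.0602]

Answer: 3.3333 7.9490 12.5318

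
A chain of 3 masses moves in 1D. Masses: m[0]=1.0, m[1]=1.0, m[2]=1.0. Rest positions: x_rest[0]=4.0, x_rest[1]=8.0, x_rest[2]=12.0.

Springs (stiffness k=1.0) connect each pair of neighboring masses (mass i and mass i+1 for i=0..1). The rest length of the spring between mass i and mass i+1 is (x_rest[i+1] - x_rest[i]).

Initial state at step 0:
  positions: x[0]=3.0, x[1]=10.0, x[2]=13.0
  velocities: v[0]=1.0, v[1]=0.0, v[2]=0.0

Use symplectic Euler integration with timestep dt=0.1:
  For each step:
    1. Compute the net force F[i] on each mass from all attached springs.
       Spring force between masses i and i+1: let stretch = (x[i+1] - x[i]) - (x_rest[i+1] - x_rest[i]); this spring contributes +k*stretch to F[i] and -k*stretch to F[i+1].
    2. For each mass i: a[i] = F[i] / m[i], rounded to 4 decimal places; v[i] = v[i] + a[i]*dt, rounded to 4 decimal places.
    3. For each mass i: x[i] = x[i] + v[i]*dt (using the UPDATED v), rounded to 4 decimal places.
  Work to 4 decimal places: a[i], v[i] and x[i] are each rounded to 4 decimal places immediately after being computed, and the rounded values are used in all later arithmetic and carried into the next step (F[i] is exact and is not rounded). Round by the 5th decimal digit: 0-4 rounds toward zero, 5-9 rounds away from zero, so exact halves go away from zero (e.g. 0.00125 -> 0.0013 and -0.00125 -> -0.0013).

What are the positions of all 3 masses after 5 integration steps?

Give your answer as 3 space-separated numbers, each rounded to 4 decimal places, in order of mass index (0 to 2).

Step 0: x=[3.0000 10.0000 13.0000] v=[1.0000 0.0000 0.0000]
Step 1: x=[3.1300 9.9600 13.0100] v=[1.3000 -0.4000 0.1000]
Step 2: x=[3.2883 9.8822 13.0295] v=[1.5830 -0.7780 0.1950]
Step 3: x=[3.4725 9.7699 13.0575] v=[1.8424 -1.1227 0.2803]
Step 4: x=[3.6797 9.6275 13.0927] v=[2.0721 -1.4237 0.3515]
Step 5: x=[3.9064 9.4603 13.1332] v=[2.2669 -1.6720 0.4050]

Answer: 3.9064 9.4603 13.1332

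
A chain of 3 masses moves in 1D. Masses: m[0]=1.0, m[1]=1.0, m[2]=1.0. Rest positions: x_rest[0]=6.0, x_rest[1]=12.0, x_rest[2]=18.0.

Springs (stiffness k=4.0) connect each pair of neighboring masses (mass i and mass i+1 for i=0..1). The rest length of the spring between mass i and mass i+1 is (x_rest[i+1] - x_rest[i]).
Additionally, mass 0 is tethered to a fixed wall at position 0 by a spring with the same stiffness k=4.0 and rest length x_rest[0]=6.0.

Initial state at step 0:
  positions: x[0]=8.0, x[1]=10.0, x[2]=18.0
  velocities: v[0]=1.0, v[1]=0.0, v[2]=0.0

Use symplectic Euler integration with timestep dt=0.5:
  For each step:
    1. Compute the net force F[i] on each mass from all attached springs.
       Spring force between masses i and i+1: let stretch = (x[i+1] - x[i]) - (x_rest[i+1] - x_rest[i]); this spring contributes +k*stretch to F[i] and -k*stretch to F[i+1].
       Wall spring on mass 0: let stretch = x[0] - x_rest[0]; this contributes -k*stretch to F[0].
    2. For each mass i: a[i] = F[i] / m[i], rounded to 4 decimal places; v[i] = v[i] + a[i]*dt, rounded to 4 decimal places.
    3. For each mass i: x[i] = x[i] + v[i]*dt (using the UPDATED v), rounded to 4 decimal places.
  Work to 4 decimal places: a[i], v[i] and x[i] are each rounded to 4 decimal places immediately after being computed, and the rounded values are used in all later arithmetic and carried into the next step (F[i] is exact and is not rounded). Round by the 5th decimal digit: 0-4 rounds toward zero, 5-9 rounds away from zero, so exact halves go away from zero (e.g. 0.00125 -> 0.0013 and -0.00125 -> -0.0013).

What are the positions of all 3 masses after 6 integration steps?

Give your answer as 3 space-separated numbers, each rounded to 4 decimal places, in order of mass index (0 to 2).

Step 0: x=[8.0000 10.0000 18.0000] v=[1.0000 0.0000 0.0000]
Step 1: x=[2.5000 16.0000 16.0000] v=[-11.0000 12.0000 -4.0000]
Step 2: x=[8.0000 8.5000 20.0000] v=[11.0000 -15.0000 8.0000]
Step 3: x=[6.0000 12.0000 18.5000] v=[-4.0000 7.0000 -3.0000]
Step 4: x=[4.0000 16.0000 16.5000] v=[-4.0000 8.0000 -4.0000]
Step 5: x=[10.0000 8.5000 20.0000] v=[12.0000 -15.0000 7.0000]
Step 6: x=[4.5000 14.0000 18.0000] v=[-11.0000 11.0000 -4.0000]

Answer: 4.5000 14.0000 18.0000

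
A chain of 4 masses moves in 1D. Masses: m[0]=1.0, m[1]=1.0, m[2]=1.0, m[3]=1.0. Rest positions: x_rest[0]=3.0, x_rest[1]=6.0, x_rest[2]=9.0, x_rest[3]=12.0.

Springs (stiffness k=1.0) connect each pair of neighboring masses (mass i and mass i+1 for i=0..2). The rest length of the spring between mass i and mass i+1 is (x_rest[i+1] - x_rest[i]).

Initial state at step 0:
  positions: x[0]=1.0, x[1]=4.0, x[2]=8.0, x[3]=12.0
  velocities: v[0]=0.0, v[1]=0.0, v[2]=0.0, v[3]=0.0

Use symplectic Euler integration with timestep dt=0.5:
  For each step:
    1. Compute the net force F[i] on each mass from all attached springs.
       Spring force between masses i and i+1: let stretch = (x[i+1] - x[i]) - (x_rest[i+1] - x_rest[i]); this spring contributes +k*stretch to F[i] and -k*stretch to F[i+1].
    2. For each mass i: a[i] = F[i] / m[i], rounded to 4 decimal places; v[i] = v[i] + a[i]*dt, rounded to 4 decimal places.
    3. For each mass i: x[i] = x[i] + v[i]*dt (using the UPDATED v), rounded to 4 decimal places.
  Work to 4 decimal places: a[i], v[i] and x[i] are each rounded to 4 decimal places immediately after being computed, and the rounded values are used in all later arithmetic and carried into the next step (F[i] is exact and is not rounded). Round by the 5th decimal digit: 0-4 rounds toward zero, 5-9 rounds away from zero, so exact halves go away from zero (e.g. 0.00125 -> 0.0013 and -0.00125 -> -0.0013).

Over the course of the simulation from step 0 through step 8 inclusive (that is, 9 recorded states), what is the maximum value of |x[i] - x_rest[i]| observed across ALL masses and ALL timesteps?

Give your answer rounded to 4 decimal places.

Answer: 2.1309

Derivation:
Step 0: x=[1.0000 4.0000 8.0000 12.0000] v=[0.0000 0.0000 0.0000 0.0000]
Step 1: x=[1.0000 4.2500 8.0000 11.7500] v=[0.0000 0.5000 0.0000 -0.5000]
Step 2: x=[1.0625 4.6250 8.0000 11.3125] v=[0.1250 0.7500 0.0000 -0.8750]
Step 3: x=[1.2657 4.9532 7.9844 10.7969] v=[0.4063 0.6563 -0.0313 -1.0313]
Step 4: x=[1.6408 5.1173 7.9141 10.3281] v=[0.7501 0.3282 -0.1407 -0.9376]
Step 5: x=[2.1350 5.1115 7.7481 10.0058] v=[0.9884 -0.0117 -0.3321 -0.6446]
Step 6: x=[2.6234 5.0207 7.4873 9.8691] v=[0.9767 -0.1817 -0.5216 -0.2735]
Step 7: x=[2.9611 4.9472 7.2053 9.8869] v=[0.6754 -0.1471 -0.5640 0.0356]
Step 8: x=[3.0454 4.9417 7.0292 9.9843] v=[0.1685 -0.0111 -0.3523 0.1948]
Max displacement = 2.1309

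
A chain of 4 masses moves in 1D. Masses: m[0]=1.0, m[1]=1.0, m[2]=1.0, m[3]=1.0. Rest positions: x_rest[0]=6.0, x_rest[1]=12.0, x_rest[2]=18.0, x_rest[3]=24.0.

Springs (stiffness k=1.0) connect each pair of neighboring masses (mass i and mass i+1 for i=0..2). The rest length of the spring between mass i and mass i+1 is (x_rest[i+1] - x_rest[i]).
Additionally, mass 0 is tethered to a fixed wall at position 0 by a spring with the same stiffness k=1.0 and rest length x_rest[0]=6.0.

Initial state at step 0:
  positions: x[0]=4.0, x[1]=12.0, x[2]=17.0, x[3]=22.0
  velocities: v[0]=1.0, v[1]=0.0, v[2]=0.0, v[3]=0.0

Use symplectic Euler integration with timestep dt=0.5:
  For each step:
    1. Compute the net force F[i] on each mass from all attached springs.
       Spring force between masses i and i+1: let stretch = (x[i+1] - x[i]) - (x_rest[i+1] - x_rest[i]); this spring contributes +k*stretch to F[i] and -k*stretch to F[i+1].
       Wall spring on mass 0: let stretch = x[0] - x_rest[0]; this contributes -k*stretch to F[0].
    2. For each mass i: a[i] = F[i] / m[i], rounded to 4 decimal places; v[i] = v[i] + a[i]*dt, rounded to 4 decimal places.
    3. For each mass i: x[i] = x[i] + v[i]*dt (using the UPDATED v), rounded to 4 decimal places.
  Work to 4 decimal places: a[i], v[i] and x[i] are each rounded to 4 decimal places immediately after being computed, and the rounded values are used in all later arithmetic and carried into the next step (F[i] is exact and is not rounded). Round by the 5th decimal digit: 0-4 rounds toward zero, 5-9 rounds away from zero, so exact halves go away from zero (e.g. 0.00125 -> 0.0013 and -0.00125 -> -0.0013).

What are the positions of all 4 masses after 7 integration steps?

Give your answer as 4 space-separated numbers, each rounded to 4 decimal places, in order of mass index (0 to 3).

Step 0: x=[4.0000 12.0000 17.0000 22.0000] v=[1.0000 0.0000 0.0000 0.0000]
Step 1: x=[5.5000 11.2500 17.0000 22.2500] v=[3.0000 -1.5000 0.0000 0.5000]
Step 2: x=[7.0625 10.5000 16.8750 22.6875] v=[3.1250 -1.5000 -0.2500 0.8750]
Step 3: x=[7.7188 10.4844 16.6094 23.1719] v=[1.3125 -0.0313 -0.5313 0.9688]
Step 4: x=[7.1368 11.3086 16.4531 23.5157] v=[-1.1641 1.6484 -0.3126 0.6876]
Step 5: x=[5.8135 12.3760 16.7764 23.5939] v=[-2.6466 2.1348 0.6465 0.1563]
Step 6: x=[4.6775 12.9029 17.7040 23.4677] v=[-2.2721 1.0538 1.8551 -0.2525]
Step 7: x=[4.4284 12.5737 18.8722 23.4005] v=[-0.4982 -0.6584 2.3364 -0.1344]

Answer: 4.4284 12.5737 18.8722 23.4005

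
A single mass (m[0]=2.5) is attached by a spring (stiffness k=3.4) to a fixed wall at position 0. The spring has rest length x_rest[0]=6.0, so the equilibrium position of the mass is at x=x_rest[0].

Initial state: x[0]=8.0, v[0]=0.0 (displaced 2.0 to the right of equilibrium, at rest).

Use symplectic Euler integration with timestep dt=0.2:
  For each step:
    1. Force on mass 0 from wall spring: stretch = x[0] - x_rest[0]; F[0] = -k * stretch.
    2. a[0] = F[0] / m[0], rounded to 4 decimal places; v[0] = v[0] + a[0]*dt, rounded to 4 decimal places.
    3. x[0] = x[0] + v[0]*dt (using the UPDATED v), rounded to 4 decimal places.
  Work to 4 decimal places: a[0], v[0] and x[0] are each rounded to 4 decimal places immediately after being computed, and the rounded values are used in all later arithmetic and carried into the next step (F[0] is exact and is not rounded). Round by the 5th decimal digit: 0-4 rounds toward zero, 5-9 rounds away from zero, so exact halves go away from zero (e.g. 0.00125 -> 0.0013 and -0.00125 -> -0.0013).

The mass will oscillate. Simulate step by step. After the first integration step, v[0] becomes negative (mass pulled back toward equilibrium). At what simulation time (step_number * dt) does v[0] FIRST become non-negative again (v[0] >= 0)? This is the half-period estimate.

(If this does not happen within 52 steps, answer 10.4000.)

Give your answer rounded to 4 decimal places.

Step 0: x=[8.0000] v=[0.0000]
Step 1: x=[7.8912] v=[-0.5440]
Step 2: x=[7.6795] v=[-1.0584]
Step 3: x=[7.3765] v=[-1.5152]
Step 4: x=[6.9986] v=[-1.8896]
Step 5: x=[6.5664] v=[-2.1612]
Step 6: x=[6.1033] v=[-2.3153]
Step 7: x=[5.6346] v=[-2.3434]
Step 8: x=[5.1858] v=[-2.2440]
Step 9: x=[4.7813] v=[-2.0225]
Step 10: x=[4.4431] v=[-1.6910]
Step 11: x=[4.1896] v=[-1.2675]
Step 12: x=[4.0346] v=[-0.7751]
Step 13: x=[3.9865] v=[-0.2405]
Step 14: x=[4.0479] v=[0.3072]
First v>=0 after going negative at step 14, time=2.8000

Answer: 2.8000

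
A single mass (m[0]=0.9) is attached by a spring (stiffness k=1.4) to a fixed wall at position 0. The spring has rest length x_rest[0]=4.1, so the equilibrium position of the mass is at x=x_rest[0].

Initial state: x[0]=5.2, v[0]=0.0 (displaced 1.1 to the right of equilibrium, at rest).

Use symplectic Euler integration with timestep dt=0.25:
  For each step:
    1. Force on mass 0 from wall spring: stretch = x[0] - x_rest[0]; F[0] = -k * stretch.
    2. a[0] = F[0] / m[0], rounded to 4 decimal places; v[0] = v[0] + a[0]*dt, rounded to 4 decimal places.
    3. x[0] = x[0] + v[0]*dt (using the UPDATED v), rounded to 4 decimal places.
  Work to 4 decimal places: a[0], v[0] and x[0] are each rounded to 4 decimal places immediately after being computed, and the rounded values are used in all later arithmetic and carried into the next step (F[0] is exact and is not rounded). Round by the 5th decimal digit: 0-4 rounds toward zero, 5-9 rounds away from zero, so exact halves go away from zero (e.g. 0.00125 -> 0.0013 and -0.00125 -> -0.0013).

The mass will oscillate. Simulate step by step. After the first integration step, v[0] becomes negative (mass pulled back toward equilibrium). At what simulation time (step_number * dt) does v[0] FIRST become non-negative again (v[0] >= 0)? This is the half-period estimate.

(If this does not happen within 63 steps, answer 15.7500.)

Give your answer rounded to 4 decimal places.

Answer: 2.7500

Derivation:
Step 0: x=[5.2000] v=[0.0000]
Step 1: x=[5.0931] v=[-0.4278]
Step 2: x=[4.8896] v=[-0.8140]
Step 3: x=[4.6093] v=[-1.1211]
Step 4: x=[4.2795] v=[-1.3192]
Step 5: x=[3.9323] v=[-1.3890]
Step 6: x=[3.6014] v=[-1.3238]
Step 7: x=[3.3189] v=[-1.1299]
Step 8: x=[3.1124] v=[-0.8262]
Step 9: x=[3.0019] v=[-0.4421]
Step 10: x=[2.9981] v=[-0.0151]
Step 11: x=[3.1015] v=[0.4134]
First v>=0 after going negative at step 11, time=2.7500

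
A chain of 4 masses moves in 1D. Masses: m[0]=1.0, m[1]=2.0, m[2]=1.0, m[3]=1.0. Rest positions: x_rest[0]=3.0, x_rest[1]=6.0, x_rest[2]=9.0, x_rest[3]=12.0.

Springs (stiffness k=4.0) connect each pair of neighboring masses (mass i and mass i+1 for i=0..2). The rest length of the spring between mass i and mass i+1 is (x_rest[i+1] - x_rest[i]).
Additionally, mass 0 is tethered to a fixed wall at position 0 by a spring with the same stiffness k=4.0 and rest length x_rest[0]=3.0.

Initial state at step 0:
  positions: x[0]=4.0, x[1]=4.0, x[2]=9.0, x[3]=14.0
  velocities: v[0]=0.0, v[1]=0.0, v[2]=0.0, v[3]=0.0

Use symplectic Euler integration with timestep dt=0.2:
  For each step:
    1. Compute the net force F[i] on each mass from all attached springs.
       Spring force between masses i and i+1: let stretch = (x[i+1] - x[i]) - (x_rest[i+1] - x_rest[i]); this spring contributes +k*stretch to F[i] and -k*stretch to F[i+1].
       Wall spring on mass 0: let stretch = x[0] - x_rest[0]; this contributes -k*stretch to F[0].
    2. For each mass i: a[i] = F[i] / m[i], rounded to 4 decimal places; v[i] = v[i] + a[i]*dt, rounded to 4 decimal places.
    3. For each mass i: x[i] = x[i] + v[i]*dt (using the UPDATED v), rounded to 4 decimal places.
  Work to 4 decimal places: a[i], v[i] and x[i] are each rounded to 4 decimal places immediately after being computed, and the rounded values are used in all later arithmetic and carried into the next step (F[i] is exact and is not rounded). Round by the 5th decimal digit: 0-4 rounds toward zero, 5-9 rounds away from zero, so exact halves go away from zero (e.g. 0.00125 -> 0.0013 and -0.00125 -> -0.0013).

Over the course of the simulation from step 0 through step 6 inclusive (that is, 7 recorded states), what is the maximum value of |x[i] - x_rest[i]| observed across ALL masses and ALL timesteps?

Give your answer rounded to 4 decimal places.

Answer: 2.0591

Derivation:
Step 0: x=[4.0000 4.0000 9.0000 14.0000] v=[0.0000 0.0000 0.0000 0.0000]
Step 1: x=[3.3600 4.4000 9.0000 13.6800] v=[-3.2000 2.0000 0.0000 -1.6000]
Step 2: x=[2.3488 5.0848 9.0128 13.0912] v=[-5.0560 3.4240 0.0640 -2.9440]
Step 3: x=[1.3996 5.8650 9.0497 12.3299] v=[-4.7462 3.9008 0.1843 -3.8067]
Step 4: x=[0.9409 6.5427 9.1018 11.5237] v=[-2.2936 3.3885 0.2607 -4.0309]
Step 5: x=[1.2279 6.9770 9.1320 10.8100] v=[1.4351 2.1714 0.1509 -3.5684]
Step 6: x=[2.2383 7.1238 9.0859 10.3078] v=[5.0521 0.7338 -0.2307 -2.5108]
Max displacement = 2.0591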